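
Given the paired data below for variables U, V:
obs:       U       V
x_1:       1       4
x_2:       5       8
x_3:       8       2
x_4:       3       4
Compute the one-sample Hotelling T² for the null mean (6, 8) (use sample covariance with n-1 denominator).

Step 1 — sample mean vector:
  mean(U) = (1 + 5 + 8 + 3) / 4 = 17/4 = 4.25
  mean(V) = (4 + 8 + 2 + 4) / 4 = 18/4 = 4.5
  x̄ = (4.25, 4.5),  deviation x̄ - mu_0 = (4.25, 4.5) - (6, 8) = (-1.75, -3.5).

Step 2 — sample covariance matrix, S[i,j] = (1/(n-1)) · Σ_k (x_{k,i} - mean_i) · (x_{k,j} - mean_j), divisor n-1 = 3:
  S[U,U] = ((-3.25)·(-3.25) + (0.75)·(0.75) + (3.75)·(3.75) + (-1.25)·(-1.25)) / 3 = 26.75/3 = 8.9167
  S[U,V] = ((-3.25)·(-0.5) + (0.75)·(3.5) + (3.75)·(-2.5) + (-1.25)·(-0.5)) / 3 = -4.5/3 = -1.5
  S[V,V] = ((-0.5)·(-0.5) + (3.5)·(3.5) + (-2.5)·(-2.5) + (-0.5)·(-0.5)) / 3 = 19/3 = 6.3333
  S = [[8.9167, -1.5],
 [-1.5, 6.3333]].

Step 3 — invert S. det(S) = 8.9167·6.3333 - (-1.5)² = 54.2222.
  S^{-1} = (1/det) · [[d, -b], [-b, a]] = [[0.1168, 0.0277],
 [0.0277, 0.1644]].

Step 4 — quadratic form (x̄ - mu_0)^T · S^{-1} · (x̄ - mu_0):
  S^{-1} · (x̄ - mu_0) = (-0.3012, -0.624),
  (x̄ - mu_0)^T · [...] = (-1.75)·(-0.3012) + (-3.5)·(-0.624) = 2.7111.

Step 5 — scale by n: T² = 4 · 2.7111 = 10.8443.

T² ≈ 10.8443


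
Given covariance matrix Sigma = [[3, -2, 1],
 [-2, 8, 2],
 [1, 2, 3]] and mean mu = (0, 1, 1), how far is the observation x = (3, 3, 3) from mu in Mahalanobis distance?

Step 1 — centre the observation: (x - mu) = (3, 2, 2).

Step 2 — invert Sigma (cofactor / det for 3×3, or solve directly):
  Sigma^{-1} = [[0.625, 0.25, -0.375],
 [0.25, 0.25, -0.25],
 [-0.375, -0.25, 0.625]].

Step 3 — form the quadratic (x - mu)^T · Sigma^{-1} · (x - mu):
  Sigma^{-1} · (x - mu) = (1.625, 0.75, -0.375).
  (x - mu)^T · [Sigma^{-1} · (x - mu)] = (3)·(1.625) + (2)·(0.75) + (2)·(-0.375) = 5.625.

Step 4 — take square root: d = √(5.625) ≈ 2.3717.

d(x, mu) = √(5.625) ≈ 2.3717


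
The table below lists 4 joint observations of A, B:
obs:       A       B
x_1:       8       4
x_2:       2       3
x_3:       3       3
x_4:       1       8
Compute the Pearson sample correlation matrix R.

Step 1 — column means:
  mean(A) = (8 + 2 + 3 + 1) / 4 = 14/4 = 3.5
  mean(B) = (4 + 3 + 3 + 8) / 4 = 18/4 = 4.5

Step 2 — sample variances and covariances s[i,j] = (1/(n-1)) · Σ_k (x_{k,i} - mean_i) · (x_{k,j} - mean_j), with n-1 = 3:
  s[A,A] = ((4.5)·(4.5) + (-1.5)·(-1.5) + (-0.5)·(-0.5) + (-2.5)·(-2.5)) / 3 = 29/3 = 9.6667
  s[A,B] = ((4.5)·(-0.5) + (-1.5)·(-1.5) + (-0.5)·(-1.5) + (-2.5)·(3.5)) / 3 = -8/3 = -2.6667
  s[B,B] = ((-0.5)·(-0.5) + (-1.5)·(-1.5) + (-1.5)·(-1.5) + (3.5)·(3.5)) / 3 = 17/3 = 5.6667
  Sample standard deviations s_i = √(s[i,i]):
  s(A) = √(9.6667) = 3.1091
  s(B) = √(5.6667) = 2.3805

Step 3 — r_{ij} = s_{ij} / (s_i · s_j):
  r[A,A] = 1 (diagonal).
  r[A,B] = -2.6667 / (3.1091 · 2.3805) = -2.6667 / 7.4012 = -0.3603
  r[B,B] = 1 (diagonal).

R is symmetric with unit diagonal. Assembling:

R = [[1, -0.3603],
 [-0.3603, 1]]


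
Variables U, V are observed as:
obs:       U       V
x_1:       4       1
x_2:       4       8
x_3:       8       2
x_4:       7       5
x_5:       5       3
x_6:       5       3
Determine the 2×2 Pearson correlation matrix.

Step 1 — column means:
  mean(U) = (4 + 4 + 8 + 7 + 5 + 5) / 6 = 33/6 = 5.5
  mean(V) = (1 + 8 + 2 + 5 + 3 + 3) / 6 = 22/6 = 3.6667

Step 2 — sample variances and covariances s[i,j] = (1/(n-1)) · Σ_k (x_{k,i} - mean_i) · (x_{k,j} - mean_j), with n-1 = 5:
  s[U,U] = ((-1.5)·(-1.5) + (-1.5)·(-1.5) + (2.5)·(2.5) + (1.5)·(1.5) + (-0.5)·(-0.5) + (-0.5)·(-0.5)) / 5 = 13.5/5 = 2.7
  s[U,V] = ((-1.5)·(-2.6667) + (-1.5)·(4.3333) + (2.5)·(-1.6667) + (1.5)·(1.3333) + (-0.5)·(-0.6667) + (-0.5)·(-0.6667)) / 5 = -4/5 = -0.8
  s[V,V] = ((-2.6667)·(-2.6667) + (4.3333)·(4.3333) + (-1.6667)·(-1.6667) + (1.3333)·(1.3333) + (-0.6667)·(-0.6667) + (-0.6667)·(-0.6667)) / 5 = 31.3333/5 = 6.2667
  Sample standard deviations s_i = √(s[i,i]):
  s(U) = √(2.7) = 1.6432
  s(V) = √(6.2667) = 2.5033

Step 3 — r_{ij} = s_{ij} / (s_i · s_j):
  r[U,U] = 1 (diagonal).
  r[U,V] = -0.8 / (1.6432 · 2.5033) = -0.8 / 4.1134 = -0.1945
  r[V,V] = 1 (diagonal).

R is symmetric with unit diagonal. Assembling:

R = [[1, -0.1945],
 [-0.1945, 1]]


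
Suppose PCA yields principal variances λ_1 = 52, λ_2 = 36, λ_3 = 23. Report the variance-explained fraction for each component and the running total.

Step 1 — total variance = trace(Sigma) = Σ λ_i = 52 + 36 + 23 = 111.

Step 2 — fraction explained by component i = λ_i / Σ λ:
  PC1: 52/111 = 0.4685
  PC2: 36/111 = 0.3243
  PC3: 23/111 = 0.2072

Step 3 — cumulative fraction after k components = (λ_1 + ... + λ_k) / Σ λ:
  k = 1: 52/111 = 0.4685
  k = 2: (52 + 36)/111 = 88/111 = 0.7928
  k = 3: (52 + 36 + 23)/111 = 111/111 = 1

Summary (fraction, with percent):

explained: PC1 0.4685 (46.85%), PC2 0.3243 (32.43%), PC3 0.2072 (20.72%);  cumulative: 0.4685, 0.7928, 1


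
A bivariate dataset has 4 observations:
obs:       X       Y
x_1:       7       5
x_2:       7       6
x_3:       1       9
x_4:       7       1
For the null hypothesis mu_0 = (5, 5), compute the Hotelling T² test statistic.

Step 1 — sample mean vector:
  mean(X) = (7 + 7 + 1 + 7) / 4 = 22/4 = 5.5
  mean(Y) = (5 + 6 + 9 + 1) / 4 = 21/4 = 5.25
  x̄ = (5.5, 5.25),  deviation x̄ - mu_0 = (5.5, 5.25) - (5, 5) = (0.5, 0.25).

Step 2 — sample covariance matrix, S[i,j] = (1/(n-1)) · Σ_k (x_{k,i} - mean_i) · (x_{k,j} - mean_j), divisor n-1 = 3:
  S[X,X] = ((1.5)·(1.5) + (1.5)·(1.5) + (-4.5)·(-4.5) + (1.5)·(1.5)) / 3 = 27/3 = 9
  S[X,Y] = ((1.5)·(-0.25) + (1.5)·(0.75) + (-4.5)·(3.75) + (1.5)·(-4.25)) / 3 = -22.5/3 = -7.5
  S[Y,Y] = ((-0.25)·(-0.25) + (0.75)·(0.75) + (3.75)·(3.75) + (-4.25)·(-4.25)) / 3 = 32.75/3 = 10.9167
  S = [[9, -7.5],
 [-7.5, 10.9167]].

Step 3 — invert S. det(S) = 9·10.9167 - (-7.5)² = 42.
  S^{-1} = (1/det) · [[d, -b], [-b, a]] = [[0.2599, 0.1786],
 [0.1786, 0.2143]].

Step 4 — quadratic form (x̄ - mu_0)^T · S^{-1} · (x̄ - mu_0):
  S^{-1} · (x̄ - mu_0) = (0.1746, 0.1429),
  (x̄ - mu_0)^T · [...] = (0.5)·(0.1746) + (0.25)·(0.1429) = 0.123.

Step 5 — scale by n: T² = 4 · 0.123 = 0.4921.

T² ≈ 0.4921


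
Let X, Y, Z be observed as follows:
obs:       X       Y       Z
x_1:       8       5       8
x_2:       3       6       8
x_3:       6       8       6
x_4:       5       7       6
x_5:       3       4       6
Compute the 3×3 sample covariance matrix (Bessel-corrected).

Step 1 — column means:
  mean(X) = (8 + 3 + 6 + 5 + 3) / 5 = 25/5 = 5
  mean(Y) = (5 + 6 + 8 + 7 + 4) / 5 = 30/5 = 6
  mean(Z) = (8 + 8 + 6 + 6 + 6) / 5 = 34/5 = 6.8

Step 2 — sample covariance S[i,j] = (1/(n-1)) · Σ_k (x_{k,i} - mean_i) · (x_{k,j} - mean_j), with n-1 = 4.
  S[X,X] = ((3)·(3) + (-2)·(-2) + (1)·(1) + (0)·(0) + (-2)·(-2)) / 4 = 18/4 = 4.5
  S[X,Y] = ((3)·(-1) + (-2)·(0) + (1)·(2) + (0)·(1) + (-2)·(-2)) / 4 = 3/4 = 0.75
  S[X,Z] = ((3)·(1.2) + (-2)·(1.2) + (1)·(-0.8) + (0)·(-0.8) + (-2)·(-0.8)) / 4 = 2/4 = 0.5
  S[Y,Y] = ((-1)·(-1) + (0)·(0) + (2)·(2) + (1)·(1) + (-2)·(-2)) / 4 = 10/4 = 2.5
  S[Y,Z] = ((-1)·(1.2) + (0)·(1.2) + (2)·(-0.8) + (1)·(-0.8) + (-2)·(-0.8)) / 4 = -2/4 = -0.5
  S[Z,Z] = ((1.2)·(1.2) + (1.2)·(1.2) + (-0.8)·(-0.8) + (-0.8)·(-0.8) + (-0.8)·(-0.8)) / 4 = 4.8/4 = 1.2

S is symmetric (S[j,i] = S[i,j]). Assembling:

S = [[4.5, 0.75, 0.5],
 [0.75, 2.5, -0.5],
 [0.5, -0.5, 1.2]]


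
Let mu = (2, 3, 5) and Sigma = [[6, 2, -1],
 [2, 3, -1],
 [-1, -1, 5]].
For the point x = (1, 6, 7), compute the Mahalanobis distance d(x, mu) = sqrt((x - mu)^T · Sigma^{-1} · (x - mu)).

Step 1 — centre the observation: (x - mu) = (-1, 3, 2).

Step 2 — invert Sigma (cofactor / det for 3×3, or solve directly):
  Sigma^{-1} = [[0.2154, -0.1385, 0.0154],
 [-0.1385, 0.4462, 0.0615],
 [0.0154, 0.0615, 0.2154]].

Step 3 — form the quadratic (x - mu)^T · Sigma^{-1} · (x - mu):
  Sigma^{-1} · (x - mu) = (-0.6, 1.6, 0.6).
  (x - mu)^T · [Sigma^{-1} · (x - mu)] = (-1)·(-0.6) + (3)·(1.6) + (2)·(0.6) = 6.6.

Step 4 — take square root: d = √(6.6) ≈ 2.569.

d(x, mu) = √(6.6) ≈ 2.569


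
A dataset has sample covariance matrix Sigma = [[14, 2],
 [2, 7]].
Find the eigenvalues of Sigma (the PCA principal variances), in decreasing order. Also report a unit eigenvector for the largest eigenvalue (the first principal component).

Step 1 — characteristic polynomial of 2×2 Sigma:
  det(Sigma - λI) = λ² - trace · λ + det = 0.
  trace = 14 + 7 = 21, det = 14·7 - (2)² = 94.
Step 2 — discriminant:
  Δ = trace² - 4·det = 441 - 376 = 65.
Step 3 — eigenvalues:
  λ = (trace ± √Δ)/2 = (21 ± 8.0623)/2,
  λ_1 = 14.5311,  λ_2 = 6.4689.

Step 4 — unit eigenvector for λ_1: solve (Sigma - λ_1 I)v = 0. First row:
  (14 - 14.5311)·v_x + (2)·v_y = 0, i.e. (-0.5311)·v_x + (2)·v_y = 0,
  so v ∝ (b, λ_1 - a) = (2, 0.5311) = u.
  ||u|| = √((2)² + (0.5311)²) = √(4.2821) ≈ 2.0693,
  v_1 = u/||u|| ≈ (0.9665, 0.2567) (||v_1|| = 1).

λ_1 = 14.5311,  λ_2 = 6.4689;  v_1 ≈ (0.9665, 0.2567)


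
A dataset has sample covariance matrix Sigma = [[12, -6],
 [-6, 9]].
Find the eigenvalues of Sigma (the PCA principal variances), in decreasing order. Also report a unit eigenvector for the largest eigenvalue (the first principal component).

Step 1 — characteristic polynomial of 2×2 Sigma:
  det(Sigma - λI) = λ² - trace · λ + det = 0.
  trace = 12 + 9 = 21, det = 12·9 - (-6)² = 72.
Step 2 — discriminant:
  Δ = trace² - 4·det = 441 - 288 = 153.
Step 3 — eigenvalues:
  λ = (trace ± √Δ)/2 = (21 ± 12.3693)/2,
  λ_1 = 16.6847,  λ_2 = 4.3153.

Step 4 — unit eigenvector for λ_1: solve (Sigma - λ_1 I)v = 0. First row:
  (12 - 16.6847)·v_x + (-6)·v_y = 0, i.e. (-4.6847)·v_x + (-6)·v_y = 0,
  so v ∝ (b, λ_1 - a) = (-6, 4.6847); multiply by -1 so the first entry is positive: u = (6, -4.6847).
  ||u|| = √((6)² + (-4.6847)²) = √(57.946) ≈ 7.6122,
  v_1 = u/||u|| ≈ (0.7882, -0.6154) (||v_1|| = 1).

λ_1 = 16.6847,  λ_2 = 4.3153;  v_1 ≈ (0.7882, -0.6154)


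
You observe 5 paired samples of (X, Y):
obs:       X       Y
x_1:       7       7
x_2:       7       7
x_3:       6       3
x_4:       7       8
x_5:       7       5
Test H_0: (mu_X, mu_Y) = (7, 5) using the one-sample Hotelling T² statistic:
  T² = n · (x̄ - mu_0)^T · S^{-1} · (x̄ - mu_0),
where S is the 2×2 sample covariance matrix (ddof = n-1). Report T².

Step 1 — sample mean vector:
  mean(X) = (7 + 7 + 6 + 7 + 7) / 5 = 34/5 = 6.8
  mean(Y) = (7 + 7 + 3 + 8 + 5) / 5 = 30/5 = 6
  x̄ = (6.8, 6),  deviation x̄ - mu_0 = (6.8, 6) - (7, 5) = (-0.2, 1).

Step 2 — sample covariance matrix, S[i,j] = (1/(n-1)) · Σ_k (x_{k,i} - mean_i) · (x_{k,j} - mean_j), divisor n-1 = 4:
  S[X,X] = ((0.2)·(0.2) + (0.2)·(0.2) + (-0.8)·(-0.8) + (0.2)·(0.2) + (0.2)·(0.2)) / 4 = 0.8/4 = 0.2
  S[X,Y] = ((0.2)·(1) + (0.2)·(1) + (-0.8)·(-3) + (0.2)·(2) + (0.2)·(-1)) / 4 = 3/4 = 0.75
  S[Y,Y] = ((1)·(1) + (1)·(1) + (-3)·(-3) + (2)·(2) + (-1)·(-1)) / 4 = 16/4 = 4
  S = [[0.2, 0.75],
 [0.75, 4]].

Step 3 — invert S. det(S) = 0.2·4 - (0.75)² = 0.2375.
  S^{-1} = (1/det) · [[d, -b], [-b, a]] = [[16.8421, -3.1579],
 [-3.1579, 0.8421]].

Step 4 — quadratic form (x̄ - mu_0)^T · S^{-1} · (x̄ - mu_0):
  S^{-1} · (x̄ - mu_0) = (-6.5263, 1.4737),
  (x̄ - mu_0)^T · [...] = (-0.2)·(-6.5263) + (1)·(1.4737) = 2.7789.

Step 5 — scale by n: T² = 5 · 2.7789 = 13.8947.

T² ≈ 13.8947


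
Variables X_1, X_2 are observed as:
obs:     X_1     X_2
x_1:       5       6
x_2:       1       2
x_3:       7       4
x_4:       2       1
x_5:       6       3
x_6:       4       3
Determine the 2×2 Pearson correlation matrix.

Step 1 — column means:
  mean(X_1) = (5 + 1 + 7 + 2 + 6 + 4) / 6 = 25/6 = 4.1667
  mean(X_2) = (6 + 2 + 4 + 1 + 3 + 3) / 6 = 19/6 = 3.1667

Step 2 — sample variances and covariances s[i,j] = (1/(n-1)) · Σ_k (x_{k,i} - mean_i) · (x_{k,j} - mean_j), with n-1 = 5:
  s[X_1,X_1] = ((0.8333)·(0.8333) + (-3.1667)·(-3.1667) + (2.8333)·(2.8333) + (-2.1667)·(-2.1667) + (1.8333)·(1.8333) + (-0.1667)·(-0.1667)) / 5 = 26.8333/5 = 5.3667
  s[X_1,X_2] = ((0.8333)·(2.8333) + (-3.1667)·(-1.1667) + (2.8333)·(0.8333) + (-2.1667)·(-2.1667) + (1.8333)·(-0.1667) + (-0.1667)·(-0.1667)) / 5 = 12.8333/5 = 2.5667
  s[X_2,X_2] = ((2.8333)·(2.8333) + (-1.1667)·(-1.1667) + (0.8333)·(0.8333) + (-2.1667)·(-2.1667) + (-0.1667)·(-0.1667) + (-0.1667)·(-0.1667)) / 5 = 14.8333/5 = 2.9667
  Sample standard deviations s_i = √(s[i,i]):
  s(X_1) = √(5.3667) = 2.3166
  s(X_2) = √(2.9667) = 1.7224

Step 3 — r_{ij} = s_{ij} / (s_i · s_j):
  r[X_1,X_1] = 1 (diagonal).
  r[X_1,X_2] = 2.5667 / (2.3166 · 1.7224) = 2.5667 / 3.9901 = 0.6433
  r[X_2,X_2] = 1 (diagonal).

R is symmetric with unit diagonal. Assembling:

R = [[1, 0.6433],
 [0.6433, 1]]


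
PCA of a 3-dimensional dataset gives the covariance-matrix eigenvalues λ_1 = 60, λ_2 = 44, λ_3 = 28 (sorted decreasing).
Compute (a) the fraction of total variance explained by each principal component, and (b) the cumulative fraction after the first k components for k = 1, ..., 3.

Step 1 — total variance = trace(Sigma) = Σ λ_i = 60 + 44 + 28 = 132.

Step 2 — fraction explained by component i = λ_i / Σ λ:
  PC1: 60/132 = 0.4545
  PC2: 44/132 = 0.3333
  PC3: 28/132 = 0.2121

Step 3 — cumulative fraction after k components = (λ_1 + ... + λ_k) / Σ λ:
  k = 1: 60/132 = 0.4545
  k = 2: (60 + 44)/132 = 104/132 = 0.7879
  k = 3: (60 + 44 + 28)/132 = 132/132 = 1

Summary (fraction, with percent):

explained: PC1 0.4545 (45.45%), PC2 0.3333 (33.33%), PC3 0.2121 (21.21%);  cumulative: 0.4545, 0.7879, 1


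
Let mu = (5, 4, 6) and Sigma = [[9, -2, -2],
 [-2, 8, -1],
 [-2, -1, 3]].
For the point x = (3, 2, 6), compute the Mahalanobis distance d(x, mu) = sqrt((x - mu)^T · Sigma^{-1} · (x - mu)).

Step 1 — centre the observation: (x - mu) = (-2, -2, 0).

Step 2 — invert Sigma (cofactor / det for 3×3, or solve directly):
  Sigma^{-1} = [[0.1484, 0.0516, 0.1161],
 [0.0516, 0.1484, 0.0839],
 [0.1161, 0.0839, 0.4387]].

Step 3 — form the quadratic (x - mu)^T · Sigma^{-1} · (x - mu):
  Sigma^{-1} · (x - mu) = (-0.4, -0.4, -0.4).
  (x - mu)^T · [Sigma^{-1} · (x - mu)] = (-2)·(-0.4) + (-2)·(-0.4) + (0)·(-0.4) = 1.6.

Step 4 — take square root: d = √(1.6) ≈ 1.2649.

d(x, mu) = √(1.6) ≈ 1.2649


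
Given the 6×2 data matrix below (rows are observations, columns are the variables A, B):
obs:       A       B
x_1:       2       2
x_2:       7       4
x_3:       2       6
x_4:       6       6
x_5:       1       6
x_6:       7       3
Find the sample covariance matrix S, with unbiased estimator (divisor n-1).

Step 1 — column means:
  mean(A) = (2 + 7 + 2 + 6 + 1 + 7) / 6 = 25/6 = 4.1667
  mean(B) = (2 + 4 + 6 + 6 + 6 + 3) / 6 = 27/6 = 4.5

Step 2 — sample covariance S[i,j] = (1/(n-1)) · Σ_k (x_{k,i} - mean_i) · (x_{k,j} - mean_j), with n-1 = 5.
  S[A,A] = ((-2.1667)·(-2.1667) + (2.8333)·(2.8333) + (-2.1667)·(-2.1667) + (1.8333)·(1.8333) + (-3.1667)·(-3.1667) + (2.8333)·(2.8333)) / 5 = 38.8333/5 = 7.7667
  S[A,B] = ((-2.1667)·(-2.5) + (2.8333)·(-0.5) + (-2.1667)·(1.5) + (1.8333)·(1.5) + (-3.1667)·(1.5) + (2.8333)·(-1.5)) / 5 = -5.5/5 = -1.1
  S[B,B] = ((-2.5)·(-2.5) + (-0.5)·(-0.5) + (1.5)·(1.5) + (1.5)·(1.5) + (1.5)·(1.5) + (-1.5)·(-1.5)) / 5 = 15.5/5 = 3.1

S is symmetric (S[j,i] = S[i,j]). Assembling:

S = [[7.7667, -1.1],
 [-1.1, 3.1]]


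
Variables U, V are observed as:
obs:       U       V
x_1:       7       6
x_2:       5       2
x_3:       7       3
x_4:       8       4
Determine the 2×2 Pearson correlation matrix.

Step 1 — column means:
  mean(U) = (7 + 5 + 7 + 8) / 4 = 27/4 = 6.75
  mean(V) = (6 + 2 + 3 + 4) / 4 = 15/4 = 3.75

Step 2 — sample variances and covariances s[i,j] = (1/(n-1)) · Σ_k (x_{k,i} - mean_i) · (x_{k,j} - mean_j), with n-1 = 3:
  s[U,U] = ((0.25)·(0.25) + (-1.75)·(-1.75) + (0.25)·(0.25) + (1.25)·(1.25)) / 3 = 4.75/3 = 1.5833
  s[U,V] = ((0.25)·(2.25) + (-1.75)·(-1.75) + (0.25)·(-0.75) + (1.25)·(0.25)) / 3 = 3.75/3 = 1.25
  s[V,V] = ((2.25)·(2.25) + (-1.75)·(-1.75) + (-0.75)·(-0.75) + (0.25)·(0.25)) / 3 = 8.75/3 = 2.9167
  Sample standard deviations s_i = √(s[i,i]):
  s(U) = √(1.5833) = 1.2583
  s(V) = √(2.9167) = 1.7078

Step 3 — r_{ij} = s_{ij} / (s_i · s_j):
  r[U,U] = 1 (diagonal).
  r[U,V] = 1.25 / (1.2583 · 1.7078) = 1.25 / 2.149 = 0.5817
  r[V,V] = 1 (diagonal).

R is symmetric with unit diagonal. Assembling:

R = [[1, 0.5817],
 [0.5817, 1]]


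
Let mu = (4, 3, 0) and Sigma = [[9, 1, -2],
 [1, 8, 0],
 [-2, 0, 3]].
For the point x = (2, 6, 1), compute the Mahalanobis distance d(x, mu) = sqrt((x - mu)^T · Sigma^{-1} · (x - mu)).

Step 1 — centre the observation: (x - mu) = (-2, 3, 1).

Step 2 — invert Sigma (cofactor / det for 3×3, or solve directly):
  Sigma^{-1} = [[0.1326, -0.0166, 0.0884],
 [-0.0166, 0.1271, -0.011],
 [0.0884, -0.011, 0.3923]].

Step 3 — form the quadratic (x - mu)^T · Sigma^{-1} · (x - mu):
  Sigma^{-1} · (x - mu) = (-0.2265, 0.4033, 0.1823).
  (x - mu)^T · [Sigma^{-1} · (x - mu)] = (-2)·(-0.2265) + (3)·(0.4033) + (1)·(0.1823) = 1.8453.

Step 4 — take square root: d = √(1.8453) ≈ 1.3584.

d(x, mu) = √(1.8453) ≈ 1.3584


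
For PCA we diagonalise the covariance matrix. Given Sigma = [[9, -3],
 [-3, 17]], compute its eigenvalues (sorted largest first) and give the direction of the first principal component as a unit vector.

Step 1 — characteristic polynomial of 2×2 Sigma:
  det(Sigma - λI) = λ² - trace · λ + det = 0.
  trace = 9 + 17 = 26, det = 9·17 - (-3)² = 144.
Step 2 — discriminant:
  Δ = trace² - 4·det = 676 - 576 = 100.
Step 3 — eigenvalues:
  λ = (trace ± √Δ)/2 = (26 ± 10)/2,
  λ_1 = 18,  λ_2 = 8.

Step 4 — unit eigenvector for λ_1: solve (Sigma - λ_1 I)v = 0. First row:
  (9 - 18)·v_x + (-3)·v_y = 0, i.e. (-9)·v_x + (-3)·v_y = 0,
  so v ∝ (b, λ_1 - a) = (-3, 9); multiply by -1 so the first entry is positive: u = (3, -9).
  ||u|| = √((3)² + (-9)²) = √(90) ≈ 9.4868,
  v_1 = u/||u|| ≈ (0.3162, -0.9487) (||v_1|| = 1).

λ_1 = 18,  λ_2 = 8;  v_1 ≈ (0.3162, -0.9487)


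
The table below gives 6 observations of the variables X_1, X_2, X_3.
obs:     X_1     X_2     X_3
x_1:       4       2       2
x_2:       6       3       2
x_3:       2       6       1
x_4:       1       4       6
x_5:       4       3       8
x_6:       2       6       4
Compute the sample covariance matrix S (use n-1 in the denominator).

Step 1 — column means:
  mean(X_1) = (4 + 6 + 2 + 1 + 4 + 2) / 6 = 19/6 = 3.1667
  mean(X_2) = (2 + 3 + 6 + 4 + 3 + 6) / 6 = 24/6 = 4
  mean(X_3) = (2 + 2 + 1 + 6 + 8 + 4) / 6 = 23/6 = 3.8333

Step 2 — sample covariance S[i,j] = (1/(n-1)) · Σ_k (x_{k,i} - mean_i) · (x_{k,j} - mean_j), with n-1 = 5.
  S[X_1,X_1] = ((0.8333)·(0.8333) + (2.8333)·(2.8333) + (-1.1667)·(-1.1667) + (-2.1667)·(-2.1667) + (0.8333)·(0.8333) + (-1.1667)·(-1.1667)) / 5 = 16.8333/5 = 3.3667
  S[X_1,X_2] = ((0.8333)·(-2) + (2.8333)·(-1) + (-1.1667)·(2) + (-2.1667)·(0) + (0.8333)·(-1) + (-1.1667)·(2)) / 5 = -10/5 = -2
  S[X_1,X_3] = ((0.8333)·(-1.8333) + (2.8333)·(-1.8333) + (-1.1667)·(-2.8333) + (-2.1667)·(2.1667) + (0.8333)·(4.1667) + (-1.1667)·(0.1667)) / 5 = -4.8333/5 = -0.9667
  S[X_2,X_2] = ((-2)·(-2) + (-1)·(-1) + (2)·(2) + (0)·(0) + (-1)·(-1) + (2)·(2)) / 5 = 14/5 = 2.8
  S[X_2,X_3] = ((-2)·(-1.8333) + (-1)·(-1.8333) + (2)·(-2.8333) + (0)·(2.1667) + (-1)·(4.1667) + (2)·(0.1667)) / 5 = -4/5 = -0.8
  S[X_3,X_3] = ((-1.8333)·(-1.8333) + (-1.8333)·(-1.8333) + (-2.8333)·(-2.8333) + (2.1667)·(2.1667) + (4.1667)·(4.1667) + (0.1667)·(0.1667)) / 5 = 36.8333/5 = 7.3667

S is symmetric (S[j,i] = S[i,j]). Assembling:

S = [[3.3667, -2, -0.9667],
 [-2, 2.8, -0.8],
 [-0.9667, -0.8, 7.3667]]


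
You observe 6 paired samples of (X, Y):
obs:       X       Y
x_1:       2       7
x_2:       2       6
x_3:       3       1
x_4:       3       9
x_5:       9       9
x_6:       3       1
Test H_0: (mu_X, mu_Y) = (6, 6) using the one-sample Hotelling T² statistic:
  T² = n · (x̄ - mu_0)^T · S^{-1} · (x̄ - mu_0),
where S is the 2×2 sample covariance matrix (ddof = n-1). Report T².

Step 1 — sample mean vector:
  mean(X) = (2 + 2 + 3 + 3 + 9 + 3) / 6 = 22/6 = 3.6667
  mean(Y) = (7 + 6 + 1 + 9 + 9 + 1) / 6 = 33/6 = 5.5
  x̄ = (3.6667, 5.5),  deviation x̄ - mu_0 = (3.6667, 5.5) - (6, 6) = (-2.3333, -0.5).

Step 2 — sample covariance matrix, S[i,j] = (1/(n-1)) · Σ_k (x_{k,i} - mean_i) · (x_{k,j} - mean_j), divisor n-1 = 5:
  S[X,X] = ((-1.6667)·(-1.6667) + (-1.6667)·(-1.6667) + (-0.6667)·(-0.6667) + (-0.6667)·(-0.6667) + (5.3333)·(5.3333) + (-0.6667)·(-0.6667)) / 5 = 35.3333/5 = 7.0667
  S[X,Y] = ((-1.6667)·(1.5) + (-1.6667)·(0.5) + (-0.6667)·(-4.5) + (-0.6667)·(3.5) + (5.3333)·(3.5) + (-0.6667)·(-4.5)) / 5 = 19/5 = 3.8
  S[Y,Y] = ((1.5)·(1.5) + (0.5)·(0.5) + (-4.5)·(-4.5) + (3.5)·(3.5) + (3.5)·(3.5) + (-4.5)·(-4.5)) / 5 = 67.5/5 = 13.5
  S = [[7.0667, 3.8],
 [3.8, 13.5]].

Step 3 — invert S. det(S) = 7.0667·13.5 - (3.8)² = 80.96.
  S^{-1} = (1/det) · [[d, -b], [-b, a]] = [[0.1667, -0.0469],
 [-0.0469, 0.0873]].

Step 4 — quadratic form (x̄ - mu_0)^T · S^{-1} · (x̄ - mu_0):
  S^{-1} · (x̄ - mu_0) = (-0.3656, 0.0659),
  (x̄ - mu_0)^T · [...] = (-2.3333)·(-0.3656) + (-0.5)·(0.0659) = 0.8202.

Step 5 — scale by n: T² = 6 · 0.8202 = 4.9209.

T² ≈ 4.9209


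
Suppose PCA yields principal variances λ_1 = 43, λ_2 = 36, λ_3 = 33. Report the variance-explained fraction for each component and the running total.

Step 1 — total variance = trace(Sigma) = Σ λ_i = 43 + 36 + 33 = 112.

Step 2 — fraction explained by component i = λ_i / Σ λ:
  PC1: 43/112 = 0.3839
  PC2: 36/112 = 0.3214
  PC3: 33/112 = 0.2946

Step 3 — cumulative fraction after k components = (λ_1 + ... + λ_k) / Σ λ:
  k = 1: 43/112 = 0.3839
  k = 2: (43 + 36)/112 = 79/112 = 0.7054
  k = 3: (43 + 36 + 33)/112 = 112/112 = 1

Summary (fraction, with percent):

explained: PC1 0.3839 (38.39%), PC2 0.3214 (32.14%), PC3 0.2946 (29.46%);  cumulative: 0.3839, 0.7054, 1


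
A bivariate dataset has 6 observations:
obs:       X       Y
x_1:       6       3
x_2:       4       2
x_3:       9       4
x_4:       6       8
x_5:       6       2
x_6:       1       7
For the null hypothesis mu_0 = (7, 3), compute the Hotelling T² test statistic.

Step 1 — sample mean vector:
  mean(X) = (6 + 4 + 9 + 6 + 6 + 1) / 6 = 32/6 = 5.3333
  mean(Y) = (3 + 2 + 4 + 8 + 2 + 7) / 6 = 26/6 = 4.3333
  x̄ = (5.3333, 4.3333),  deviation x̄ - mu_0 = (5.3333, 4.3333) - (7, 3) = (-1.6667, 1.3333).

Step 2 — sample covariance matrix, S[i,j] = (1/(n-1)) · Σ_k (x_{k,i} - mean_i) · (x_{k,j} - mean_j), divisor n-1 = 5:
  S[X,X] = ((0.6667)·(0.6667) + (-1.3333)·(-1.3333) + (3.6667)·(3.6667) + (0.6667)·(0.6667) + (0.6667)·(0.6667) + (-4.3333)·(-4.3333)) / 5 = 35.3333/5 = 7.0667
  S[X,Y] = ((0.6667)·(-1.3333) + (-1.3333)·(-2.3333) + (3.6667)·(-0.3333) + (0.6667)·(3.6667) + (0.6667)·(-2.3333) + (-4.3333)·(2.6667)) / 5 = -9.6667/5 = -1.9333
  S[Y,Y] = ((-1.3333)·(-1.3333) + (-2.3333)·(-2.3333) + (-0.3333)·(-0.3333) + (3.6667)·(3.6667) + (-2.3333)·(-2.3333) + (2.6667)·(2.6667)) / 5 = 33.3333/5 = 6.6667
  S = [[7.0667, -1.9333],
 [-1.9333, 6.6667]].

Step 3 — invert S. det(S) = 7.0667·6.6667 - (-1.9333)² = 43.3733.
  S^{-1} = (1/det) · [[d, -b], [-b, a]] = [[0.1537, 0.0446],
 [0.0446, 0.1629]].

Step 4 — quadratic form (x̄ - mu_0)^T · S^{-1} · (x̄ - mu_0):
  S^{-1} · (x̄ - mu_0) = (-0.1967, 0.1429),
  (x̄ - mu_0)^T · [...] = (-1.6667)·(-0.1967) + (1.3333)·(0.1429) = 0.5185.

Step 5 — scale by n: T² = 6 · 0.5185 = 3.111.

T² ≈ 3.111


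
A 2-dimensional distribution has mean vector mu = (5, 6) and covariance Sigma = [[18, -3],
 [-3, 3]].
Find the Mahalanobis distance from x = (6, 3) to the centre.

Step 1 — centre the observation: (x - mu) = (1, -3).

Step 2 — invert Sigma. det(Sigma) = 18·3 - (-3)² = 45.
  Sigma^{-1} = (1/det) · [[d, -b], [-b, a]] = [[0.0667, 0.0667],
 [0.0667, 0.4]].

Step 3 — form the quadratic (x - mu)^T · Sigma^{-1} · (x - mu):
  Sigma^{-1} · (x - mu) = (-0.1333, -1.1333).
  (x - mu)^T · [Sigma^{-1} · (x - mu)] = (1)·(-0.1333) + (-3)·(-1.1333) = 3.2667.

Step 4 — take square root: d = √(3.2667) ≈ 1.8074.

d(x, mu) = √(3.2667) ≈ 1.8074


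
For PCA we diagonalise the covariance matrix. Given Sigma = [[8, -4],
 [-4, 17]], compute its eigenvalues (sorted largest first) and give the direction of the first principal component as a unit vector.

Step 1 — characteristic polynomial of 2×2 Sigma:
  det(Sigma - λI) = λ² - trace · λ + det = 0.
  trace = 8 + 17 = 25, det = 8·17 - (-4)² = 120.
Step 2 — discriminant:
  Δ = trace² - 4·det = 625 - 480 = 145.
Step 3 — eigenvalues:
  λ = (trace ± √Δ)/2 = (25 ± 12.0416)/2,
  λ_1 = 18.5208,  λ_2 = 6.4792.

Step 4 — unit eigenvector for λ_1: solve (Sigma - λ_1 I)v = 0. First row:
  (8 - 18.5208)·v_x + (-4)·v_y = 0, i.e. (-10.5208)·v_x + (-4)·v_y = 0,
  so v ∝ (b, λ_1 - a) = (-4, 10.5208); multiply by -1 so the first entry is positive: u = (4, -10.5208).
  ||u|| = √((4)² + (-10.5208)²) = √(126.6872) ≈ 11.2555,
  v_1 = u/||u|| ≈ (0.3554, -0.9347) (||v_1|| = 1).

λ_1 = 18.5208,  λ_2 = 6.4792;  v_1 ≈ (0.3554, -0.9347)


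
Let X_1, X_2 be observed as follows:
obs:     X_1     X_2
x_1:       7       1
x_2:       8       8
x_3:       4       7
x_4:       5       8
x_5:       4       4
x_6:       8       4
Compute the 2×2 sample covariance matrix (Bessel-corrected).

Step 1 — column means:
  mean(X_1) = (7 + 8 + 4 + 5 + 4 + 8) / 6 = 36/6 = 6
  mean(X_2) = (1 + 8 + 7 + 8 + 4 + 4) / 6 = 32/6 = 5.3333

Step 2 — sample covariance S[i,j] = (1/(n-1)) · Σ_k (x_{k,i} - mean_i) · (x_{k,j} - mean_j), with n-1 = 5.
  S[X_1,X_1] = ((1)·(1) + (2)·(2) + (-2)·(-2) + (-1)·(-1) + (-2)·(-2) + (2)·(2)) / 5 = 18/5 = 3.6
  S[X_1,X_2] = ((1)·(-4.3333) + (2)·(2.6667) + (-2)·(1.6667) + (-1)·(2.6667) + (-2)·(-1.3333) + (2)·(-1.3333)) / 5 = -5/5 = -1
  S[X_2,X_2] = ((-4.3333)·(-4.3333) + (2.6667)·(2.6667) + (1.6667)·(1.6667) + (2.6667)·(2.6667) + (-1.3333)·(-1.3333) + (-1.3333)·(-1.3333)) / 5 = 39.3333/5 = 7.8667

S is symmetric (S[j,i] = S[i,j]). Assembling:

S = [[3.6, -1],
 [-1, 7.8667]]


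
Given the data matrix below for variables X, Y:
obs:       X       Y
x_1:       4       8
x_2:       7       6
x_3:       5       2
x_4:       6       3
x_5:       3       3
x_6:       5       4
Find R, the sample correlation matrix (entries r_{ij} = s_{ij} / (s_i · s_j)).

Step 1 — column means:
  mean(X) = (4 + 7 + 5 + 6 + 3 + 5) / 6 = 30/6 = 5
  mean(Y) = (8 + 6 + 2 + 3 + 3 + 4) / 6 = 26/6 = 4.3333

Step 2 — sample variances and covariances s[i,j] = (1/(n-1)) · Σ_k (x_{k,i} - mean_i) · (x_{k,j} - mean_j), with n-1 = 5:
  s[X,X] = ((-1)·(-1) + (2)·(2) + (0)·(0) + (1)·(1) + (-2)·(-2) + (0)·(0)) / 5 = 10/5 = 2
  s[X,Y] = ((-1)·(3.6667) + (2)·(1.6667) + (0)·(-2.3333) + (1)·(-1.3333) + (-2)·(-1.3333) + (0)·(-0.3333)) / 5 = 1/5 = 0.2
  s[Y,Y] = ((3.6667)·(3.6667) + (1.6667)·(1.6667) + (-2.3333)·(-2.3333) + (-1.3333)·(-1.3333) + (-1.3333)·(-1.3333) + (-0.3333)·(-0.3333)) / 5 = 25.3333/5 = 5.0667
  Sample standard deviations s_i = √(s[i,i]):
  s(X) = √(2) = 1.4142
  s(Y) = √(5.0667) = 2.2509

Step 3 — r_{ij} = s_{ij} / (s_i · s_j):
  r[X,X] = 1 (diagonal).
  r[X,Y] = 0.2 / (1.4142 · 2.2509) = 0.2 / 3.1833 = 0.0628
  r[Y,Y] = 1 (diagonal).

R is symmetric with unit diagonal. Assembling:

R = [[1, 0.0628],
 [0.0628, 1]]


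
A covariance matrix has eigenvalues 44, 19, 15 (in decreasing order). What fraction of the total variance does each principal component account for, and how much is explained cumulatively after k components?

Step 1 — total variance = trace(Sigma) = Σ λ_i = 44 + 19 + 15 = 78.

Step 2 — fraction explained by component i = λ_i / Σ λ:
  PC1: 44/78 = 0.5641
  PC2: 19/78 = 0.2436
  PC3: 15/78 = 0.1923

Step 3 — cumulative fraction after k components = (λ_1 + ... + λ_k) / Σ λ:
  k = 1: 44/78 = 0.5641
  k = 2: (44 + 19)/78 = 63/78 = 0.8077
  k = 3: (44 + 19 + 15)/78 = 78/78 = 1

Summary (fraction, with percent):

explained: PC1 0.5641 (56.41%), PC2 0.2436 (24.36%), PC3 0.1923 (19.23%);  cumulative: 0.5641, 0.8077, 1


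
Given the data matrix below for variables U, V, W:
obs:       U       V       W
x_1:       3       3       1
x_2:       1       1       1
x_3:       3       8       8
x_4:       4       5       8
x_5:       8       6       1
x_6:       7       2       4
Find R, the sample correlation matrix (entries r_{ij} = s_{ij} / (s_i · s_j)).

Step 1 — column means:
  mean(U) = (3 + 1 + 3 + 4 + 8 + 7) / 6 = 26/6 = 4.3333
  mean(V) = (3 + 1 + 8 + 5 + 6 + 2) / 6 = 25/6 = 4.1667
  mean(W) = (1 + 1 + 8 + 8 + 1 + 4) / 6 = 23/6 = 3.8333

Step 2 — sample variances and covariances s[i,j] = (1/(n-1)) · Σ_k (x_{k,i} - mean_i) · (x_{k,j} - mean_j), with n-1 = 5:
  s[U,U] = ((-1.3333)·(-1.3333) + (-3.3333)·(-3.3333) + (-1.3333)·(-1.3333) + (-0.3333)·(-0.3333) + (3.6667)·(3.6667) + (2.6667)·(2.6667)) / 5 = 35.3333/5 = 7.0667
  s[U,V] = ((-1.3333)·(-1.1667) + (-3.3333)·(-3.1667) + (-1.3333)·(3.8333) + (-0.3333)·(0.8333) + (3.6667)·(1.8333) + (2.6667)·(-2.1667)) / 5 = 7.6667/5 = 1.5333
  s[U,W] = ((-1.3333)·(-2.8333) + (-3.3333)·(-2.8333) + (-1.3333)·(4.1667) + (-0.3333)·(4.1667) + (3.6667)·(-2.8333) + (2.6667)·(0.1667)) / 5 = -3.6667/5 = -0.7333
  s[V,V] = ((-1.1667)·(-1.1667) + (-3.1667)·(-3.1667) + (3.8333)·(3.8333) + (0.8333)·(0.8333) + (1.8333)·(1.8333) + (-2.1667)·(-2.1667)) / 5 = 34.8333/5 = 6.9667
  s[V,W] = ((-1.1667)·(-2.8333) + (-3.1667)·(-2.8333) + (3.8333)·(4.1667) + (0.8333)·(4.1667) + (1.8333)·(-2.8333) + (-2.1667)·(0.1667)) / 5 = 26.1667/5 = 5.2333
  s[W,W] = ((-2.8333)·(-2.8333) + (-2.8333)·(-2.8333) + (4.1667)·(4.1667) + (4.1667)·(4.1667) + (-2.8333)·(-2.8333) + (0.1667)·(0.1667)) / 5 = 58.8333/5 = 11.7667
  Sample standard deviations s_i = √(s[i,i]):
  s(U) = √(7.0667) = 2.6583
  s(V) = √(6.9667) = 2.6394
  s(W) = √(11.7667) = 3.4303

Step 3 — r_{ij} = s_{ij} / (s_i · s_j):
  r[U,U] = 1 (diagonal).
  r[U,V] = 1.5333 / (2.6583 · 2.6394) = 1.5333 / 7.0165 = 0.2185
  r[U,W] = -0.7333 / (2.6583 · 3.4303) = -0.7333 / 9.1187 = -0.0804
  r[V,V] = 1 (diagonal).
  r[V,W] = 5.2333 / (2.6394 · 3.4303) = 5.2333 / 9.054 = 0.578
  r[W,W] = 1 (diagonal).

R is symmetric with unit diagonal. Assembling:

R = [[1, 0.2185, -0.0804],
 [0.2185, 1, 0.578],
 [-0.0804, 0.578, 1]]


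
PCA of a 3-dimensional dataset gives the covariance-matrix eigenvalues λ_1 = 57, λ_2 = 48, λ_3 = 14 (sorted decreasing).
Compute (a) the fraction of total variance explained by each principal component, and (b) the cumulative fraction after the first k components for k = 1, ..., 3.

Step 1 — total variance = trace(Sigma) = Σ λ_i = 57 + 48 + 14 = 119.

Step 2 — fraction explained by component i = λ_i / Σ λ:
  PC1: 57/119 = 0.479
  PC2: 48/119 = 0.4034
  PC3: 14/119 = 0.1176

Step 3 — cumulative fraction after k components = (λ_1 + ... + λ_k) / Σ λ:
  k = 1: 57/119 = 0.479
  k = 2: (57 + 48)/119 = 105/119 = 0.8824
  k = 3: (57 + 48 + 14)/119 = 119/119 = 1

Summary (fraction, with percent):

explained: PC1 0.479 (47.9%), PC2 0.4034 (40.34%), PC3 0.1176 (11.76%);  cumulative: 0.479, 0.8824, 1


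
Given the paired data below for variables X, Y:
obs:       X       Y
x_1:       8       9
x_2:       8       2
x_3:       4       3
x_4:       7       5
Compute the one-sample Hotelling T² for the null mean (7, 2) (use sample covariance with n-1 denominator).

Step 1 — sample mean vector:
  mean(X) = (8 + 8 + 4 + 7) / 4 = 27/4 = 6.75
  mean(Y) = (9 + 2 + 3 + 5) / 4 = 19/4 = 4.75
  x̄ = (6.75, 4.75),  deviation x̄ - mu_0 = (6.75, 4.75) - (7, 2) = (-0.25, 2.75).

Step 2 — sample covariance matrix, S[i,j] = (1/(n-1)) · Σ_k (x_{k,i} - mean_i) · (x_{k,j} - mean_j), divisor n-1 = 3:
  S[X,X] = ((1.25)·(1.25) + (1.25)·(1.25) + (-2.75)·(-2.75) + (0.25)·(0.25)) / 3 = 10.75/3 = 3.5833
  S[X,Y] = ((1.25)·(4.25) + (1.25)·(-2.75) + (-2.75)·(-1.75) + (0.25)·(0.25)) / 3 = 6.75/3 = 2.25
  S[Y,Y] = ((4.25)·(4.25) + (-2.75)·(-2.75) + (-1.75)·(-1.75) + (0.25)·(0.25)) / 3 = 28.75/3 = 9.5833
  S = [[3.5833, 2.25],
 [2.25, 9.5833]].

Step 3 — invert S. det(S) = 3.5833·9.5833 - (2.25)² = 29.2778.
  S^{-1} = (1/det) · [[d, -b], [-b, a]] = [[0.3273, -0.0769],
 [-0.0769, 0.1224]].

Step 4 — quadratic form (x̄ - mu_0)^T · S^{-1} · (x̄ - mu_0):
  S^{-1} · (x̄ - mu_0) = (-0.2932, 0.3558),
  (x̄ - mu_0)^T · [...] = (-0.25)·(-0.2932) + (2.75)·(0.3558) = 1.0517.

Step 5 — scale by n: T² = 4 · 1.0517 = 4.2068.

T² ≈ 4.2068


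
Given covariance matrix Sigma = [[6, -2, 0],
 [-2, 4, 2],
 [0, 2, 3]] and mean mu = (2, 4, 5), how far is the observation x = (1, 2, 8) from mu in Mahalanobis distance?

Step 1 — centre the observation: (x - mu) = (-1, -2, 3).

Step 2 — invert Sigma (cofactor / det for 3×3, or solve directly):
  Sigma^{-1} = [[0.2222, 0.1667, -0.1111],
 [0.1667, 0.5, -0.3333],
 [-0.1111, -0.3333, 0.5556]].

Step 3 — form the quadratic (x - mu)^T · Sigma^{-1} · (x - mu):
  Sigma^{-1} · (x - mu) = (-0.8889, -2.1667, 2.4444).
  (x - mu)^T · [Sigma^{-1} · (x - mu)] = (-1)·(-0.8889) + (-2)·(-2.1667) + (3)·(2.4444) = 12.5556.

Step 4 — take square root: d = √(12.5556) ≈ 3.5434.

d(x, mu) = √(12.5556) ≈ 3.5434


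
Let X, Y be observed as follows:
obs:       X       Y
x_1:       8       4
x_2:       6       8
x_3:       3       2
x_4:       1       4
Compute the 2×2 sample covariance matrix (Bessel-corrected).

Step 1 — column means:
  mean(X) = (8 + 6 + 3 + 1) / 4 = 18/4 = 4.5
  mean(Y) = (4 + 8 + 2 + 4) / 4 = 18/4 = 4.5

Step 2 — sample covariance S[i,j] = (1/(n-1)) · Σ_k (x_{k,i} - mean_i) · (x_{k,j} - mean_j), with n-1 = 3.
  S[X,X] = ((3.5)·(3.5) + (1.5)·(1.5) + (-1.5)·(-1.5) + (-3.5)·(-3.5)) / 3 = 29/3 = 9.6667
  S[X,Y] = ((3.5)·(-0.5) + (1.5)·(3.5) + (-1.5)·(-2.5) + (-3.5)·(-0.5)) / 3 = 9/3 = 3
  S[Y,Y] = ((-0.5)·(-0.5) + (3.5)·(3.5) + (-2.5)·(-2.5) + (-0.5)·(-0.5)) / 3 = 19/3 = 6.3333

S is symmetric (S[j,i] = S[i,j]). Assembling:

S = [[9.6667, 3],
 [3, 6.3333]]


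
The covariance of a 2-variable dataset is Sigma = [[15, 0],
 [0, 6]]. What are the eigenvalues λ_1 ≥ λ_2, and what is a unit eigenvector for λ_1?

Step 1 — characteristic polynomial of 2×2 Sigma:
  det(Sigma - λI) = λ² - trace · λ + det = 0.
  trace = 15 + 6 = 21, det = 15·6 - (0)² = 90.
Step 2 — discriminant:
  Δ = trace² - 4·det = 441 - 360 = 81.
Step 3 — eigenvalues:
  λ = (trace ± √Δ)/2 = (21 ± 9)/2,
  λ_1 = 15,  λ_2 = 6.

Step 4 — unit eigenvector for λ_1: Sigma is diagonal, so its eigenvectors are the coordinate axes. λ_1 = 15 is the diagonal entry on the first coordinate axis, hence
  v_1 = (1, 0) (||v_1|| = 1).

λ_1 = 15,  λ_2 = 6;  v_1 ≈ (1, 0)


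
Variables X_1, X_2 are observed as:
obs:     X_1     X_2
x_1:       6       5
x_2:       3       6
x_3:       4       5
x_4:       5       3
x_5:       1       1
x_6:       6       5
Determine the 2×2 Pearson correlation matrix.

Step 1 — column means:
  mean(X_1) = (6 + 3 + 4 + 5 + 1 + 6) / 6 = 25/6 = 4.1667
  mean(X_2) = (5 + 6 + 5 + 3 + 1 + 5) / 6 = 25/6 = 4.1667

Step 2 — sample variances and covariances s[i,j] = (1/(n-1)) · Σ_k (x_{k,i} - mean_i) · (x_{k,j} - mean_j), with n-1 = 5:
  s[X_1,X_1] = ((1.8333)·(1.8333) + (-1.1667)·(-1.1667) + (-0.1667)·(-0.1667) + (0.8333)·(0.8333) + (-3.1667)·(-3.1667) + (1.8333)·(1.8333)) / 5 = 18.8333/5 = 3.7667
  s[X_1,X_2] = ((1.8333)·(0.8333) + (-1.1667)·(1.8333) + (-0.1667)·(0.8333) + (0.8333)·(-1.1667) + (-3.1667)·(-3.1667) + (1.8333)·(0.8333)) / 5 = 9.8333/5 = 1.9667
  s[X_2,X_2] = ((0.8333)·(0.8333) + (1.8333)·(1.8333) + (0.8333)·(0.8333) + (-1.1667)·(-1.1667) + (-3.1667)·(-3.1667) + (0.8333)·(0.8333)) / 5 = 16.8333/5 = 3.3667
  Sample standard deviations s_i = √(s[i,i]):
  s(X_1) = √(3.7667) = 1.9408
  s(X_2) = √(3.3667) = 1.8348

Step 3 — r_{ij} = s_{ij} / (s_i · s_j):
  r[X_1,X_1] = 1 (diagonal).
  r[X_1,X_2] = 1.9667 / (1.9408 · 1.8348) = 1.9667 / 3.5611 = 0.5523
  r[X_2,X_2] = 1 (diagonal).

R is symmetric with unit diagonal. Assembling:

R = [[1, 0.5523],
 [0.5523, 1]]


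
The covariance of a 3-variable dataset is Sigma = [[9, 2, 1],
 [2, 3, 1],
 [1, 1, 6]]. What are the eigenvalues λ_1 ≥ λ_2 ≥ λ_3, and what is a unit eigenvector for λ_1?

Step 1 — characteristic polynomial p(λ) = det(λI - Sigma) = λ³ - tr·λ² + c_1·λ - det, where tr = trace, c_1 = sum of the principal 2×2 minors, det = det(Sigma):
  tr = 9 + 3 + 6 = 18,
  c_1 = (9·3 - (2)²) + (9·6 - (1)²) + (3·6 - (1)²) = 23 + 53 + 17 = 93,
  det = 9·(3·6 - (1)²) - (2)·((2)·6 - (1)·(1)) + (1)·((2)·(1) - 3·(1)) = 9·(17) - (2)·(11) + (1)·(-1) = 130.
  So p(λ) = λ³ - 18λ² + 93λ - 130.
Step 2 — look for an integer root (rational root theorem: any rational root is an integer divisor of 130). Testing λ = 10:
  p(10) = 1000 - 1800 + 930 - 130 = 0  ✓
  Dividing out (λ - 10): p(λ) = (λ - 10)(λ² - 8λ + 13).
Step 3 — remaining eigenvalues from the quadratic λ² - 8λ + 13 = 0:
  Δ = 8² - 4·13 = 64 - 52 = 12,  λ = (8 ± √12)/2 = (8 ± 3.4641)/2 ≈ 5.7321 or 2.2679.
  Sorted: λ_1 = 10,  λ_2 = 5.7321,  λ_3 = 2.2679  (check: sum = 18 = tr ✓).

Step 4 — unit eigenvector for λ_1 = 10: v spans the null space of (Sigma - λ_1 I), whose rows are
  r_1 = (-1, 2, 1),  r_2 = (2, -7, 1),  r_3 = (1, 1, -4).
  v is orthogonal to every row, so take v ∝ r_1 × r_2 = ((2)·(1) - (1)·(-7), (1)·(2) - (-1)·(1), (-1)·(-7) - (2)·(2)) = (9, 3, 3).
  Rescale (divide by 3): u = (3, 1, 1).
  ||u|| = √((3)² + (1)² + (1)²) = √(11) ≈ 3.3166,  v_1 = u/||u|| ≈ (0.9045, 0.3015, 0.3015) (||v_1|| = 1).

λ_1 = 10,  λ_2 = 5.7321,  λ_3 = 2.2679;  v_1 ≈ (0.9045, 0.3015, 0.3015)


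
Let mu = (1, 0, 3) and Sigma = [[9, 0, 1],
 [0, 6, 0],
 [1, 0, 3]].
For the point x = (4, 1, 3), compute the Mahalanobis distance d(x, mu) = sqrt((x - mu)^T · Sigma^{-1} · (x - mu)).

Step 1 — centre the observation: (x - mu) = (3, 1, 0).

Step 2 — invert Sigma (cofactor / det for 3×3, or solve directly):
  Sigma^{-1} = [[0.1154, 0, -0.0385],
 [0, 0.1667, 0],
 [-0.0385, 0, 0.3462]].

Step 3 — form the quadratic (x - mu)^T · Sigma^{-1} · (x - mu):
  Sigma^{-1} · (x - mu) = (0.3462, 0.1667, -0.1154).
  (x - mu)^T · [Sigma^{-1} · (x - mu)] = (3)·(0.3462) + (1)·(0.1667) + (0)·(-0.1154) = 1.2051.

Step 4 — take square root: d = √(1.2051) ≈ 1.0978.

d(x, mu) = √(1.2051) ≈ 1.0978


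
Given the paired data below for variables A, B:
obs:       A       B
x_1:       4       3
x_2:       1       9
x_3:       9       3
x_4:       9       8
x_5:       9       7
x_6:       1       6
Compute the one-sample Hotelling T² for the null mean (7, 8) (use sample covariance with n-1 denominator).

Step 1 — sample mean vector:
  mean(A) = (4 + 1 + 9 + 9 + 9 + 1) / 6 = 33/6 = 5.5
  mean(B) = (3 + 9 + 3 + 8 + 7 + 6) / 6 = 36/6 = 6
  x̄ = (5.5, 6),  deviation x̄ - mu_0 = (5.5, 6) - (7, 8) = (-1.5, -2).

Step 2 — sample covariance matrix, S[i,j] = (1/(n-1)) · Σ_k (x_{k,i} - mean_i) · (x_{k,j} - mean_j), divisor n-1 = 5:
  S[A,A] = ((-1.5)·(-1.5) + (-4.5)·(-4.5) + (3.5)·(3.5) + (3.5)·(3.5) + (3.5)·(3.5) + (-4.5)·(-4.5)) / 5 = 79.5/5 = 15.9
  S[A,B] = ((-1.5)·(-3) + (-4.5)·(3) + (3.5)·(-3) + (3.5)·(2) + (3.5)·(1) + (-4.5)·(0)) / 5 = -9/5 = -1.8
  S[B,B] = ((-3)·(-3) + (3)·(3) + (-3)·(-3) + (2)·(2) + (1)·(1) + (0)·(0)) / 5 = 32/5 = 6.4
  S = [[15.9, -1.8],
 [-1.8, 6.4]].

Step 3 — invert S. det(S) = 15.9·6.4 - (-1.8)² = 98.52.
  S^{-1} = (1/det) · [[d, -b], [-b, a]] = [[0.065, 0.0183],
 [0.0183, 0.1614]].

Step 4 — quadratic form (x̄ - mu_0)^T · S^{-1} · (x̄ - mu_0):
  S^{-1} · (x̄ - mu_0) = (-0.134, -0.3502),
  (x̄ - mu_0)^T · [...] = (-1.5)·(-0.134) + (-2)·(-0.3502) = 0.9013.

Step 5 — scale by n: T² = 6 · 0.9013 = 5.408.

T² ≈ 5.408
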